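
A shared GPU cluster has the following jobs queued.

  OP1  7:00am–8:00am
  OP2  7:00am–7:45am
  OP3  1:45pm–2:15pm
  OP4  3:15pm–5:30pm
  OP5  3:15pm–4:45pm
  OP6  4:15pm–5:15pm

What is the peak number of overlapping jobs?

Sort all start/end points and keep a running count:
7:00am start OP1 → 1
7:00am start OP2 → 2
7:45am end OP2 → 1
8:00am end OP1 → 0
1:45pm start OP3 → 1
2:15pm end OP3 → 0
3:15pm start OP4 → 1
3:15pm start OP5 → 2
4:15pm start OP6 → 3
4:45pm end OP5 → 2
5:15pm end OP6 → 1
5:30pm end OP4 → 0
Peak is 3, at 4:15pm (OP4, OP5, OP6).

3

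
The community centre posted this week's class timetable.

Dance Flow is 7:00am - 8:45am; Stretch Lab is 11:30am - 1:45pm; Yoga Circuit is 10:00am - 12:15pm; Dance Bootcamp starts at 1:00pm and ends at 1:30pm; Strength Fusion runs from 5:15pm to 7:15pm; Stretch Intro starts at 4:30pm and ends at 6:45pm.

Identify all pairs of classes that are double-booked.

Dance Bootcamp & Stretch Lab, Strength Fusion & Stretch Intro, Stretch Lab & Yoga Circuit

Two intervals overlap when each starts before the other ends.
Sorted by start: Dance Flow, Yoga Circuit, Stretch Lab, Dance Bootcamp, Stretch Intro, Strength Fusion.
Yoga Circuit starts after Dance Flow ends; Dance Flow is clear from here.
Stretch Lab starts before Yoga Circuit ends → Yoga Circuit and Stretch Lab overlap.
Dance Bootcamp starts after Yoga Circuit ends; Yoga Circuit is clear from here.
Dance Bootcamp starts before Stretch Lab ends → Stretch Lab and Dance Bootcamp overlap.
Stretch Intro starts after Stretch Lab ends; Stretch Lab is clear from here.
Stretch Intro starts after Dance Bootcamp ends; Dance Bootcamp is clear from here.
Strength Fusion starts before Stretch Intro ends → Stretch Intro and Strength Fusion overlap.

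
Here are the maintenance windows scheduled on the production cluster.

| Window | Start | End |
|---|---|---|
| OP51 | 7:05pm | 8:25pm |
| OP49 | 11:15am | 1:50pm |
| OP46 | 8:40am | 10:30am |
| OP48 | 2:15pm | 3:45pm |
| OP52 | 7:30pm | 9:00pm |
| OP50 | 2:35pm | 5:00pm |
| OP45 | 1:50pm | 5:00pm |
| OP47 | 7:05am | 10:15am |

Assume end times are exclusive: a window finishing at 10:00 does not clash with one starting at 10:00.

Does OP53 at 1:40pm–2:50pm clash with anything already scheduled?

OP47: ends 10:15am at or before OP53 starts 1:40pm → clear.
OP46: ends 10:30am at or before OP53 starts 1:40pm → clear.
OP49: starts 11:15am before OP53 ends 2:50pm, and ends 1:50pm after OP53 starts 1:40pm → overlap.
OP45: starts 1:50pm before OP53 ends 2:50pm, and ends 5:00pm after OP53 starts 1:40pm → overlap.
OP48: starts 2:15pm before OP53 ends 2:50pm, and ends 3:45pm after OP53 starts 1:40pm → overlap.
OP50: starts 2:35pm before OP53 ends 2:50pm, and ends 5:00pm after OP53 starts 1:40pm → overlap.
OP51: starts 7:05pm at or after OP53 ends 2:50pm → clear.
OP52: starts 7:30pm at or after OP53 ends 2:50pm → clear.
OP53 overlaps OP45, OP48, OP49, OP50.

Yes — it overlaps OP45, OP48, OP49, OP50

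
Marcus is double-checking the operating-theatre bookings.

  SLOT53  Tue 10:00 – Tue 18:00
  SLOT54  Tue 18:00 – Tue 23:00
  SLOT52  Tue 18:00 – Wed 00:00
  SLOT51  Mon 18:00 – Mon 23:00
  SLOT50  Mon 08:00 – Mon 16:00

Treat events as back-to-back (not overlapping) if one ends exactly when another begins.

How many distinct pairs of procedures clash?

Check each pair: they overlap iff neither finishes before the other starts.
Sorted by start: SLOT50, SLOT51, SLOT53, SLOT52, SLOT54.
SLOT51 starts after SLOT50 ends, so SLOT50 has no further overlaps.
SLOT53 starts after SLOT51 ends, so SLOT51 has no further overlaps.
SLOT52 starts exactly when SLOT53 ends (back-to-back, no overlap), so SLOT53 has no further overlaps.
SLOT54 starts before SLOT52 ends → SLOT52 and SLOT54 overlap.
Overlapping pairs: SLOT52 & SLOT54 — 1 in total.

1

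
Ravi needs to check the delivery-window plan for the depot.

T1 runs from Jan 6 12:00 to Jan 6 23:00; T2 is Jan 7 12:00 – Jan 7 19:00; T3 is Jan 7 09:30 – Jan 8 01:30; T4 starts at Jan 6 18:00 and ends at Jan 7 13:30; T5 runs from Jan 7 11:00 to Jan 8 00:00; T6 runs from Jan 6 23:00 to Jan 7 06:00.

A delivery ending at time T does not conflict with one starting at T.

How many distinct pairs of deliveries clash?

8

Sorted by start: T1, T4, T6, T3, T5, T2.
T4 starts before T1 ends → T1 and T4 overlap.
T6 starts exactly when T1 ends (back-to-back, no overlap) — done with T1.
T6 starts before T4 ends → T4 and T6 overlap.
T3 starts before T4 ends → T4 and T3 overlap.
T5 starts before T4 ends → T4 and T5 overlap.
T2 starts before T4 ends → T4 and T2 overlap.
T3 starts after T6 ends — done with T6.
T5 starts before T3 ends → T3 and T5 overlap.
T2 starts before T3 ends → T3 and T2 overlap.
T2 starts before T5 ends → T5 and T2 overlap.
Overlapping pairs: T1 & T4, T2 & T3, T2 & T4, T2 & T5, T3 & T4, T3 & T5, T4 & T5, T4 & T6 — 8 in total.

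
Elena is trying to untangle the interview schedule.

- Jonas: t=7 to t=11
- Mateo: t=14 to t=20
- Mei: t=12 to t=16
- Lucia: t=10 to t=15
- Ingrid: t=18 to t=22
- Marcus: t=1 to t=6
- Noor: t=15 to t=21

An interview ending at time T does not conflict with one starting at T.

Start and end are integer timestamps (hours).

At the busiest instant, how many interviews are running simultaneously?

Sort all start/end points and keep a running count:
t=1 start Marcus → 1
t=6 end Marcus → 0
t=7 start Jonas → 1
t=10 start Lucia → 2
t=11 end Jonas → 1
t=12 start Mei → 2
t=14 start Mateo → 3
t=15 end Lucia → 2
t=15 start Noor → 3
t=16 end Mei → 2
t=18 start Ingrid → 3
t=20 end Mateo → 2
t=21 end Noor → 1
t=22 end Ingrid → 0
Peak is 3, at t=14 (Lucia, Mateo, Mei).

3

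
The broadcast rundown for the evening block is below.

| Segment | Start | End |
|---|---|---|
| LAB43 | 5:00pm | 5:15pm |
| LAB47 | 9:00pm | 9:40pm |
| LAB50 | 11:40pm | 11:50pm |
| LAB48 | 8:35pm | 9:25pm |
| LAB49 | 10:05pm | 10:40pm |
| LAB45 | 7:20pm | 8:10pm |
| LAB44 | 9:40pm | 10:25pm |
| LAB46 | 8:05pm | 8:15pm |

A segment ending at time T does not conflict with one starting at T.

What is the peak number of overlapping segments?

Sort all start/end points and keep a running count:
5:00pm start LAB43 → 1
5:15pm end LAB43 → 0
7:20pm start LAB45 → 1
8:05pm start LAB46 → 2
8:10pm end LAB45 → 1
8:15pm end LAB46 → 0
8:35pm start LAB48 → 1
9:00pm start LAB47 → 2
9:25pm end LAB48 → 1
9:40pm end LAB47 → 0
9:40pm start LAB44 → 1
10:05pm start LAB49 → 2
10:25pm end LAB44 → 1
10:40pm end LAB49 → 0
11:40pm start LAB50 → 1
11:50pm end LAB50 → 0
Peak is 2, at 8:05pm (LAB45, LAB46).

2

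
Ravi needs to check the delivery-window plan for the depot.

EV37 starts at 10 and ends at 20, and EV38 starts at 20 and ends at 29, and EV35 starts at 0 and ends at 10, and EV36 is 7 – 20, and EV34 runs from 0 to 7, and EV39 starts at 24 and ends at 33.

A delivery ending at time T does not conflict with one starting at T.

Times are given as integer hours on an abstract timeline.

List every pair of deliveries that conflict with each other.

EV34 & EV35, EV35 & EV36, EV36 & EV37, EV38 & EV39

Sorted by start: EV34, EV35, EV36, EV37, EV38, EV39.
EV35 starts before EV34 ends → EV34 and EV35 overlap.
EV36 starts exactly when EV34 ends (back-to-back, no overlap), so EV34 has no further overlaps.
EV36 starts before EV35 ends → EV35 and EV36 overlap.
EV37 starts exactly when EV35 ends (back-to-back, no overlap), so EV35 has no further overlaps.
EV37 starts before EV36 ends → EV36 and EV37 overlap.
EV38 starts exactly when EV36 ends (back-to-back, no overlap), so EV36 has no further overlaps.
EV38 starts exactly when EV37 ends (back-to-back, no overlap), so EV37 has no further overlaps.
EV39 starts before EV38 ends → EV38 and EV39 overlap.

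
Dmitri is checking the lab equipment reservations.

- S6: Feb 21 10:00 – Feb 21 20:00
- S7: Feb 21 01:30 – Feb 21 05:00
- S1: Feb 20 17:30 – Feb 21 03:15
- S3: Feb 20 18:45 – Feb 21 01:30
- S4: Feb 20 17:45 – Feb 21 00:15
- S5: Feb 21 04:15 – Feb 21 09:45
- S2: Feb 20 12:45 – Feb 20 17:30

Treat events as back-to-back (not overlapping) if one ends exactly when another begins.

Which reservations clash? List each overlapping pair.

Sorted by start: S2, S1, S4, S3, S7, S5, S6.
S1 starts exactly when S2 ends (back-to-back, no overlap) — done with S2.
S4 starts before S1 ends → S1 and S4 overlap.
S3 starts before S1 ends → S1 and S3 overlap.
S7 starts before S1 ends → S1 and S7 overlap.
S5 starts after S1 ends — done with S1.
S3 starts before S4 ends → S4 and S3 overlap.
S7 starts after S4 ends — done with S4.
S7 starts exactly when S3 ends (back-to-back, no overlap) — done with S3.
S5 starts before S7 ends → S7 and S5 overlap.
S6 starts after S7 ends.
S6 starts after S5 ends.

S1 & S3, S1 & S4, S1 & S7, S3 & S4, S5 & S7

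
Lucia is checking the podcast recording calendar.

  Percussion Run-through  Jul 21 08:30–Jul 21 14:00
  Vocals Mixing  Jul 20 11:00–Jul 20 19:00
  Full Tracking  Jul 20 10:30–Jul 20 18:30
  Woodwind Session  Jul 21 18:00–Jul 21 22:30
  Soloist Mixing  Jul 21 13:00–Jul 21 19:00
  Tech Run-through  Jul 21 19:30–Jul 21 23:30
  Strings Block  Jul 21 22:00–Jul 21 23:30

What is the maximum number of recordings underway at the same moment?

3

Sort all start/end points and keep a running count:
Jul 20 10:30 start Full Tracking → 1
Jul 20 11:00 start Vocals Mixing → 2
Jul 20 18:30 end Full Tracking → 1
Jul 20 19:00 end Vocals Mixing → 0
Jul 21 08:30 start Percussion Run-through → 1
Jul 21 13:00 start Soloist Mixing → 2
Jul 21 14:00 end Percussion Run-through → 1
Jul 21 18:00 start Woodwind Session → 2
Jul 21 19:00 end Soloist Mixing → 1
Jul 21 19:30 start Tech Run-through → 2
Jul 21 22:00 start Strings Block → 3
Jul 21 22:30 end Woodwind Session → 2
Jul 21 23:30 end Strings Block → 1
Jul 21 23:30 end Tech Run-through → 0
Peak is 3, at Jul 21 22:00 (Strings Block, Tech Run-through, Woodwind Session).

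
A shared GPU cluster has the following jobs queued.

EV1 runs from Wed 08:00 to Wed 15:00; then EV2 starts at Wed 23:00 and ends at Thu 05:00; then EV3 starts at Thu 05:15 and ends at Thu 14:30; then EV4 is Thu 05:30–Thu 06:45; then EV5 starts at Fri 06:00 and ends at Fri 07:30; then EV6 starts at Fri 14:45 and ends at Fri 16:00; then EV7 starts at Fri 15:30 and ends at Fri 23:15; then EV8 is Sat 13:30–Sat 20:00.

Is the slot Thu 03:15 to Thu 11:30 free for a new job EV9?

No — it overlaps EV2, EV3, EV4

EV1: ends Wed 15:00 at or before EV9 starts Thu 03:15 → clear.
EV2: starts Wed 23:00 before EV9 ends Thu 11:30, and ends Thu 05:00 after EV9 starts Thu 03:15 → overlap.
EV3: starts Thu 05:15 before EV9 ends Thu 11:30, and ends Thu 14:30 after EV9 starts Thu 03:15 → overlap.
EV4: starts Thu 05:30 before EV9 ends Thu 11:30, and ends Thu 06:45 after EV9 starts Thu 03:15 → overlap.
EV5: starts Fri 06:00 at or after EV9 ends Thu 11:30 → clear.
EV6: starts Fri 14:45 at or after EV9 ends Thu 11:30 → clear.
EV7: starts Fri 15:30 at or after EV9 ends Thu 11:30 → clear.
EV8: starts Sat 13:30 at or after EV9 ends Thu 11:30 → clear.
EV9 overlaps EV2, EV3, EV4.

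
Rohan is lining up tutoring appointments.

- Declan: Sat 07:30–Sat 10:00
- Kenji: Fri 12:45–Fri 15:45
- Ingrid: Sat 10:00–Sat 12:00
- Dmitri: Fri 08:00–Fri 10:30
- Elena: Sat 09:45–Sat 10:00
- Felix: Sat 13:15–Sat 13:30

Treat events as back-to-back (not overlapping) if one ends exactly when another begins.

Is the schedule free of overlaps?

No

Sorted by start: Dmitri, Kenji, Declan, Elena, Ingrid, Felix.
Kenji starts after Dmitri ends; Dmitri is clear from here.
Declan starts after Kenji ends; Kenji is clear from here.
Elena starts before Declan ends → Declan and Elena overlap.
That's a conflict, so the schedule is not conflict-free.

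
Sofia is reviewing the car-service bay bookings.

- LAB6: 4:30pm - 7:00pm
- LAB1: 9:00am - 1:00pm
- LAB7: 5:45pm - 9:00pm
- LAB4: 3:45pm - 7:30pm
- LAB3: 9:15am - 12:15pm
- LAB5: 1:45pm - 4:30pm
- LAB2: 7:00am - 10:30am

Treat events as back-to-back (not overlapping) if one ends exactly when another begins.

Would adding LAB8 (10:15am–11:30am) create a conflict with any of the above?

Yes — it overlaps LAB1, LAB2, LAB3

LAB2: starts 7:00am before LAB8 ends 11:30am, and ends 10:30am after LAB8 starts 10:15am → overlap.
LAB1: starts 9:00am before LAB8 ends 11:30am, and ends 1:00pm after LAB8 starts 10:15am → overlap.
LAB3: starts 9:15am before LAB8 ends 11:30am, and ends 12:15pm after LAB8 starts 10:15am → overlap.
LAB5: starts 1:45pm at or after LAB8 ends 11:30am → clear.
LAB4: starts 3:45pm at or after LAB8 ends 11:30am → clear.
LAB6: starts 4:30pm at or after LAB8 ends 11:30am → clear.
LAB7: starts 5:45pm at or after LAB8 ends 11:30am → clear.
LAB8 overlaps LAB1, LAB2, LAB3.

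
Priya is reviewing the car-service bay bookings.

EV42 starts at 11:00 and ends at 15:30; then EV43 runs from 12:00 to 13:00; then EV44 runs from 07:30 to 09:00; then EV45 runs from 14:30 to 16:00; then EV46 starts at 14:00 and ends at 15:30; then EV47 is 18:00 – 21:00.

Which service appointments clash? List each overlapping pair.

Sorted by start: EV44, EV42, EV43, EV46, EV45, EV47.
EV42 starts after EV44 ends, so nothing later overlaps EV44 either.
EV43 starts before EV42 ends → EV42 and EV43 overlap.
EV46 starts before EV42 ends → EV42 and EV46 overlap.
EV45 starts before EV42 ends → EV42 and EV45 overlap.
EV47 starts after EV42 ends.
EV46 starts after EV43 ends, so nothing later overlaps EV43 either.
EV45 starts before EV46 ends → EV46 and EV45 overlap.
EV47 starts after EV46 ends.
EV47 starts after EV45 ends.

EV42 & EV43, EV42 & EV45, EV42 & EV46, EV45 & EV46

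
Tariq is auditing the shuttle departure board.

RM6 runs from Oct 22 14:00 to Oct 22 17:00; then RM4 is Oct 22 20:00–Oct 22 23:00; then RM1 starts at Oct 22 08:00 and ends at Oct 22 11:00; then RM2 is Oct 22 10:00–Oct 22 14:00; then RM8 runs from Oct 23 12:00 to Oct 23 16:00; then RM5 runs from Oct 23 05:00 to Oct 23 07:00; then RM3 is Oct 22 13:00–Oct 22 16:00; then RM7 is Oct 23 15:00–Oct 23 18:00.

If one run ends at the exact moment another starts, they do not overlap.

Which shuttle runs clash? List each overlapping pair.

Sorted by start: RM1, RM2, RM3, RM6, RM4, RM5, RM8, RM7.
RM2 starts before RM1 ends → RM1 and RM2 overlap.
RM3 starts after RM1 ends, so nothing later overlaps RM1 either.
RM3 starts before RM2 ends → RM2 and RM3 overlap.
RM6 starts exactly when RM2 ends (back-to-back, no overlap), so nothing later overlaps RM2 either.
RM6 starts before RM3 ends → RM3 and RM6 overlap.
RM4 starts after RM3 ends, so nothing later overlaps RM3 either.
RM4 starts after RM6 ends, so nothing later overlaps RM6 either.
RM5 starts after RM4 ends, so nothing later overlaps RM4 either.
RM8 starts after RM5 ends, so nothing later overlaps RM5 either.
RM7 starts before RM8 ends → RM8 and RM7 overlap.

RM1 & RM2, RM2 & RM3, RM3 & RM6, RM7 & RM8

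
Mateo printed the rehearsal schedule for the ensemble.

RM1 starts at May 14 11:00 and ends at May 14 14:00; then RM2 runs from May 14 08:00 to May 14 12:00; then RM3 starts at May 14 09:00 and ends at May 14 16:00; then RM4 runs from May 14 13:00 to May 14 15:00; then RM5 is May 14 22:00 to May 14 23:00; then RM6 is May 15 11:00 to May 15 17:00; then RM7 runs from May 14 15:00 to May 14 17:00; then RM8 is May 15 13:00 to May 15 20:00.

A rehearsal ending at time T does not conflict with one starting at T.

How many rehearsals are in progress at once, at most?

3

Walk through starts and ends in time order (an end at T is processed before a start at T):
May 14 08:00 start RM2 → 1
May 14 09:00 start RM3 → 2
May 14 11:00 start RM1 → 3
May 14 12:00 end RM2 → 2
May 14 13:00 start RM4 → 3
May 14 14:00 end RM1 → 2
May 14 15:00 end RM4 → 1
May 14 15:00 start RM7 → 2
May 14 16:00 end RM3 → 1
May 14 17:00 end RM7 → 0
May 14 22:00 start RM5 → 1
May 14 23:00 end RM5 → 0
May 15 11:00 start RM6 → 1
May 15 13:00 start RM8 → 2
May 15 17:00 end RM6 → 1
May 15 20:00 end RM8 → 0
Peak is 3, at May 14 11:00 (RM1, RM2, RM3).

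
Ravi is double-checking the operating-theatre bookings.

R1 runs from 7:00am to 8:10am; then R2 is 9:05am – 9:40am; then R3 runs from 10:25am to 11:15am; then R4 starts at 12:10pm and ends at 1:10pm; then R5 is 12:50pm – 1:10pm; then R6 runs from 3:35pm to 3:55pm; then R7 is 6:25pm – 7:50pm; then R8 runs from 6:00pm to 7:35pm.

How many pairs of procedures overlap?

2

Sorted by start: R1, R2, R3, R4, R5, R6, R8, R7.
R2 starts after R1 ends, so nothing later overlaps R1 either.
R3 starts after R2 ends, so nothing later overlaps R2 either.
R4 starts after R3 ends, so nothing later overlaps R3 either.
R5 starts before R4 ends → R4 and R5 overlap.
R6 starts after R4 ends, so nothing later overlaps R4 either.
R6 starts after R5 ends, so nothing later overlaps R5 either.
R8 starts after R6 ends, so nothing later overlaps R6 either.
R7 starts before R8 ends → R8 and R7 overlap.
Overlapping pairs: R4 & R5, R7 & R8 — 2 in total.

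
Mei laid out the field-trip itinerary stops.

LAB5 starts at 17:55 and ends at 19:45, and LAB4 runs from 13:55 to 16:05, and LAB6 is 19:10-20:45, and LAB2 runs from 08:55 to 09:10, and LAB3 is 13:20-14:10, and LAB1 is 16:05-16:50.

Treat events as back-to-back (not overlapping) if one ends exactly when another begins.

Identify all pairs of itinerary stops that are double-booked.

Check each pair: they overlap iff neither finishes before the other starts.
Sorted by start: LAB2, LAB3, LAB4, LAB1, LAB5, LAB6.
LAB3 starts after LAB2 ends — done with LAB2.
LAB4 starts before LAB3 ends → LAB3 and LAB4 overlap.
LAB1 starts after LAB3 ends — done with LAB3.
LAB1 starts exactly when LAB4 ends (back-to-back, no overlap) — done with LAB4.
LAB5 starts after LAB1 ends — done with LAB1.
LAB6 starts before LAB5 ends → LAB5 and LAB6 overlap.

LAB3 & LAB4, LAB5 & LAB6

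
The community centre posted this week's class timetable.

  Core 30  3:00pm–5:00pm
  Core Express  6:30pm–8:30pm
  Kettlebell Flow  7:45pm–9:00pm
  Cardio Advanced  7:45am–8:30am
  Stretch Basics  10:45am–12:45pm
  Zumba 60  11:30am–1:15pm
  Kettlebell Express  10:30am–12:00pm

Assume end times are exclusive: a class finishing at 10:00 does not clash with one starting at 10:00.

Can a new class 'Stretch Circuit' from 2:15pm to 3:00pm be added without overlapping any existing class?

Cardio Advanced: ends 8:30am at or before Stretch Circuit starts 2:15pm → clear.
Kettlebell Express: ends 12:00pm at or before Stretch Circuit starts 2:15pm → clear.
Stretch Basics: ends 12:45pm at or before Stretch Circuit starts 2:15pm → clear.
Zumba 60: ends 1:15pm at or before Stretch Circuit starts 2:15pm → clear.
Core 30: starts 3:00pm at or after Stretch Circuit ends 3:00pm → clear.
Core Express: starts 6:30pm at or after Stretch Circuit ends 3:00pm → clear.
Kettlebell Flow: starts 7:45pm at or after Stretch Circuit ends 3:00pm → clear.

Yes — the slot is free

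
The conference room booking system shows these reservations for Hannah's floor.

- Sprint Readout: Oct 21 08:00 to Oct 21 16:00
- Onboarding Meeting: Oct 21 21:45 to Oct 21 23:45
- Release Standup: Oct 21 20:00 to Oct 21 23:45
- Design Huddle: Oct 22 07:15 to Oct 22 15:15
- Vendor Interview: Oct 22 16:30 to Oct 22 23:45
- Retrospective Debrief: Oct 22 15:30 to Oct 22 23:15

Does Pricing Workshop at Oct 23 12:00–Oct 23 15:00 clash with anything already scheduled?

Sprint Readout: ends Oct 21 16:00 at or before Pricing Workshop starts Oct 23 12:00 → clear.
Release Standup: ends Oct 21 23:45 at or before Pricing Workshop starts Oct 23 12:00 → clear.
Onboarding Meeting: ends Oct 21 23:45 at or before Pricing Workshop starts Oct 23 12:00 → clear.
Design Huddle: ends Oct 22 15:15 at or before Pricing Workshop starts Oct 23 12:00 → clear.
Retrospective Debrief: ends Oct 22 23:15 at or before Pricing Workshop starts Oct 23 12:00 → clear.
Vendor Interview: ends Oct 22 23:45 at or before Pricing Workshop starts Oct 23 12:00 → clear.

No — it doesn't clash with anything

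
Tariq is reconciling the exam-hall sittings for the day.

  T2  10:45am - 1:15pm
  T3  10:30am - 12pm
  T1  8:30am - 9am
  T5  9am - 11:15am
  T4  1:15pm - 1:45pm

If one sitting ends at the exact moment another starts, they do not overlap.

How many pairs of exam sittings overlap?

3

Sorted by start: T1, T5, T3, T2, T4.
T5 starts exactly when T1 ends (back-to-back, no overlap), so nothing later overlaps T1 either.
T3 starts before T5 ends → T5 and T3 overlap.
T2 starts before T5 ends → T5 and T2 overlap.
T4 starts after T5 ends.
T2 starts before T3 ends → T3 and T2 overlap.
T4 starts after T3 ends.
T4 starts exactly when T2 ends (back-to-back, no overlap).
Overlapping pairs: T2 & T3, T2 & T5, T3 & T5 — 3 in total.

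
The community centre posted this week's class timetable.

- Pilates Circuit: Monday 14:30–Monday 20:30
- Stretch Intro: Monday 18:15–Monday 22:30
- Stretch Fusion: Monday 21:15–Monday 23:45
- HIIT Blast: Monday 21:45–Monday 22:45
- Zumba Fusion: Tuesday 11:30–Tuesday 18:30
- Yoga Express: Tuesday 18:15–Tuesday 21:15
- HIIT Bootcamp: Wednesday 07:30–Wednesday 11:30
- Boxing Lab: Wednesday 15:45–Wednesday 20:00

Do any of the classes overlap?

Sorted by start: Pilates Circuit, Stretch Intro, Stretch Fusion, HIIT Blast, Zumba Fusion, Yoga Express, HIIT Bootcamp, Boxing Lab.
Stretch Intro starts before Pilates Circuit ends → Pilates Circuit and Stretch Intro overlap.
That's a conflict, so the schedule is not conflict-free.

Yes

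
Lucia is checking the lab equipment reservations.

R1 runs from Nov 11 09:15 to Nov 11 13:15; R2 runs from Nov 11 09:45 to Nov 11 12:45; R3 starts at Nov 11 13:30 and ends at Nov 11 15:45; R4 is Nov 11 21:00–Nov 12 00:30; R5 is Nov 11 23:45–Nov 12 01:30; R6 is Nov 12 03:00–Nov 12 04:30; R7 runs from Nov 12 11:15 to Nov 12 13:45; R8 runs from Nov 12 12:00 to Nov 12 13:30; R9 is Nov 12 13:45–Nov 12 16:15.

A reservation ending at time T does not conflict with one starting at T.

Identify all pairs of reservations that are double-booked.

R1 & R2, R4 & R5, R7 & R8

Sorted by start: R1, R2, R3, R4, R5, R6, R7, R8, R9.
R2 starts before R1 ends → R1 and R2 overlap.
R3 starts after R1 ends — done with R1.
R3 starts after R2 ends — done with R2.
R4 starts after R3 ends — done with R3.
R5 starts before R4 ends → R4 and R5 overlap.
R6 starts after R4 ends — done with R4.
R6 starts after R5 ends — done with R5.
R7 starts after R6 ends — done with R6.
R8 starts before R7 ends → R7 and R8 overlap.
R9 starts exactly when R7 ends (back-to-back, no overlap).
R9 starts after R8 ends.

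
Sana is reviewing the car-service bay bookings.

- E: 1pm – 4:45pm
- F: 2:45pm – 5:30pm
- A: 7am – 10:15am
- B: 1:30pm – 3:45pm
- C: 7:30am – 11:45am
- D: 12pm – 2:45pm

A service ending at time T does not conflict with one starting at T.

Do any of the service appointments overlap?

Yes

Sorted by start: A, C, D, E, B, F.
C starts before A ends → A and C overlap.
That's a conflict, so the schedule is not conflict-free.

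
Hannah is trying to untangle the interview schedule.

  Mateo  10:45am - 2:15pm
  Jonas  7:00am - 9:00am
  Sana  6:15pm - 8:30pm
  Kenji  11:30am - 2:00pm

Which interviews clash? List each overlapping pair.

Kenji & Mateo

Check each pair: they overlap iff neither finishes before the other starts.
Sorted by start: Jonas, Mateo, Kenji, Sana.
Mateo starts after Jonas ends, so Jonas has no further overlaps.
Kenji starts before Mateo ends → Mateo and Kenji overlap.
Sana starts after Mateo ends.
Sana starts after Kenji ends.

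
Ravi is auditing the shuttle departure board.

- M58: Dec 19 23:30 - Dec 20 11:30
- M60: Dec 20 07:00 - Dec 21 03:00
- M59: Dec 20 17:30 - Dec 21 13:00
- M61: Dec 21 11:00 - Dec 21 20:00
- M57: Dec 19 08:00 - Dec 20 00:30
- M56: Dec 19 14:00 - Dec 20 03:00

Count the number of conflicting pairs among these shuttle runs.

Sorted by start: M57, M56, M58, M60, M59, M61.
M56 starts before M57 ends → M57 and M56 overlap.
M58 starts before M57 ends → M57 and M58 overlap.
M60 starts after M57 ends, so nothing later overlaps M57 either.
M58 starts before M56 ends → M56 and M58 overlap.
M60 starts after M56 ends, so nothing later overlaps M56 either.
M60 starts before M58 ends → M58 and M60 overlap.
M59 starts after M58 ends, so nothing later overlaps M58 either.
M59 starts before M60 ends → M60 and M59 overlap.
M61 starts after M60 ends.
M61 starts before M59 ends → M59 and M61 overlap.
Overlapping pairs: M56 & M57, M56 & M58, M57 & M58, M58 & M60, M59 & M60, M59 & M61 — 6 in total.

6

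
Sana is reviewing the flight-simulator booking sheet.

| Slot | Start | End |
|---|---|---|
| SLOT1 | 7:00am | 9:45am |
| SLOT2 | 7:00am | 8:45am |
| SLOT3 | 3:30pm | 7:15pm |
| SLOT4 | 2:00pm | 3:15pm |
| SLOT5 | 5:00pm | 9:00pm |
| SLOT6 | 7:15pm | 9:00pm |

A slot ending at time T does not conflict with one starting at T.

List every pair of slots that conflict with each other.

SLOT1 & SLOT2, SLOT3 & SLOT5, SLOT5 & SLOT6

Sorted by start: SLOT1, SLOT2, SLOT4, SLOT3, SLOT5, SLOT6.
SLOT2 starts before SLOT1 ends → SLOT1 and SLOT2 overlap.
SLOT4 starts after SLOT1 ends — done with SLOT1.
SLOT4 starts after SLOT2 ends — done with SLOT2.
SLOT3 starts after SLOT4 ends — done with SLOT4.
SLOT5 starts before SLOT3 ends → SLOT3 and SLOT5 overlap.
SLOT6 starts exactly when SLOT3 ends (back-to-back, no overlap).
SLOT6 starts before SLOT5 ends → SLOT5 and SLOT6 overlap.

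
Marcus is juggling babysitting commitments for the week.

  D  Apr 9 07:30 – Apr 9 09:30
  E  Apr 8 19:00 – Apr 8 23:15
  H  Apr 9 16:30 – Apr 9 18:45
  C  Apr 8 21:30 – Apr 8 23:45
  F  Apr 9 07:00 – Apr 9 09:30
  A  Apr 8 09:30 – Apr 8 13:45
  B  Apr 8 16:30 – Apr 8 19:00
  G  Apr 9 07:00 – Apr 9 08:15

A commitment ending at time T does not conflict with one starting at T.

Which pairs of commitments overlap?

C & E, D & F, D & G, F & G

Sorted by start: A, B, E, C, F, G, D, H.
B starts after A ends, so nothing later overlaps A either.
E starts exactly when B ends (back-to-back, no overlap), so nothing later overlaps B either.
C starts before E ends → E and C overlap.
F starts after E ends, so nothing later overlaps E either.
F starts after C ends, so nothing later overlaps C either.
G starts before F ends → F and G overlap.
D starts before F ends → F and D overlap.
H starts after F ends.
D starts before G ends → G and D overlap.
H starts after G ends.
H starts after D ends.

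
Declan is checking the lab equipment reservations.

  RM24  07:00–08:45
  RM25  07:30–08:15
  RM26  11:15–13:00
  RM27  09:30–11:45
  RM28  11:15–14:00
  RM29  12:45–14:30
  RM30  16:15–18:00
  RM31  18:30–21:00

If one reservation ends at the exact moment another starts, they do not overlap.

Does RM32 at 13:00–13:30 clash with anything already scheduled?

RM24: ends 08:45 at or before RM32 starts 13:00 → clear.
RM25: ends 08:15 at or before RM32 starts 13:00 → clear.
RM27: ends 11:45 at or before RM32 starts 13:00 → clear.
RM26: ends 13:00 at or before RM32 starts 13:00 → clear.
RM28: starts 11:15 before RM32 ends 13:30, and ends 14:00 after RM32 starts 13:00 → overlap.
RM29: starts 12:45 before RM32 ends 13:30, and ends 14:30 after RM32 starts 13:00 → overlap.
RM30: starts 16:15 at or after RM32 ends 13:30 → clear.
RM31: starts 18:30 at or after RM32 ends 13:30 → clear.
RM32 overlaps RM28, RM29.

Yes — it overlaps RM28, RM29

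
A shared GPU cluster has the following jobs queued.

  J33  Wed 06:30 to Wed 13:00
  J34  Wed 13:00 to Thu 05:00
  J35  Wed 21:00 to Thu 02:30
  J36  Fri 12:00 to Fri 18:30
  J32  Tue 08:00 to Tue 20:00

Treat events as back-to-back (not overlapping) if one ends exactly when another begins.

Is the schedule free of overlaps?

Sorted by start: J32, J33, J34, J35, J36.
J33 starts after J32 ends, so nothing later overlaps J32 either.
J34 starts exactly when J33 ends (back-to-back, no overlap), so nothing later overlaps J33 either.
J35 starts before J34 ends → J34 and J35 overlap.
That's a conflict, so the schedule is not conflict-free.

No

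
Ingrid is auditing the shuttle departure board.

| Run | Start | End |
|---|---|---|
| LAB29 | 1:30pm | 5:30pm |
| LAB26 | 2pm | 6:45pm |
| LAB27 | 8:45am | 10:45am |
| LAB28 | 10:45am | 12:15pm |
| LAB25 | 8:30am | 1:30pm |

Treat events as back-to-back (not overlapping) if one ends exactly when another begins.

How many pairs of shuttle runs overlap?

Sorted by start: LAB25, LAB27, LAB28, LAB29, LAB26.
LAB27 starts before LAB25 ends → LAB25 and LAB27 overlap.
LAB28 starts before LAB25 ends → LAB25 and LAB28 overlap.
LAB29 starts exactly when LAB25 ends (back-to-back, no overlap) — done with LAB25.
LAB28 starts exactly when LAB27 ends (back-to-back, no overlap) — done with LAB27.
LAB29 starts after LAB28 ends — done with LAB28.
LAB26 starts before LAB29 ends → LAB29 and LAB26 overlap.
Overlapping pairs: LAB25 & LAB27, LAB25 & LAB28, LAB26 & LAB29 — 3 in total.

3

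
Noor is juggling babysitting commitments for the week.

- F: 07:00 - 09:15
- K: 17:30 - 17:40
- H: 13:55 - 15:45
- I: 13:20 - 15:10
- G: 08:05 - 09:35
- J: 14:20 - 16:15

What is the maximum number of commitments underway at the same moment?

3

Walk through starts and ends in time order (an end at T is processed before a start at T):
07:00 start F → 1
08:05 start G → 2
09:15 end F → 1
09:35 end G → 0
13:20 start I → 1
13:55 start H → 2
14:20 start J → 3
15:10 end I → 2
15:45 end H → 1
16:15 end J → 0
17:30 start K → 1
17:40 end K → 0
Peak is 3, at 14:20 (H, I, J).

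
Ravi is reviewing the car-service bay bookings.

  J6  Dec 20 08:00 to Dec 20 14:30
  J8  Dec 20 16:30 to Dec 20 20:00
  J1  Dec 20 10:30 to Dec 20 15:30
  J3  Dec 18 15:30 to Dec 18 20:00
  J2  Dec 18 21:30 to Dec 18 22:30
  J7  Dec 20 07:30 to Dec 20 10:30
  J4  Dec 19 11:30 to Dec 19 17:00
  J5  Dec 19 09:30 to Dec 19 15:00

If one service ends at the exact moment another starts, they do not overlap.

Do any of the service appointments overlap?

Yes

Sorted by start: J3, J2, J5, J4, J7, J6, J1, J8.
J2 starts after J3 ends — done with J3.
J5 starts after J2 ends — done with J2.
J4 starts before J5 ends → J5 and J4 overlap.
That's a conflict, so the schedule is not conflict-free.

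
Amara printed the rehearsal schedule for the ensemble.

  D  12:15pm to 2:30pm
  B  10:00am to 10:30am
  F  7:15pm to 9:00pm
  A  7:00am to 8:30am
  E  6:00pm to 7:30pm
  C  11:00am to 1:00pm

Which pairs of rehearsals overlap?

Two intervals overlap when each starts before the other ends.
Sorted by start: A, B, C, D, E, F.
B starts after A ends, so A has no further overlaps.
C starts after B ends, so B has no further overlaps.
D starts before C ends → C and D overlap.
E starts after C ends, so C has no further overlaps.
E starts after D ends, so D has no further overlaps.
F starts before E ends → E and F overlap.

C & D, E & F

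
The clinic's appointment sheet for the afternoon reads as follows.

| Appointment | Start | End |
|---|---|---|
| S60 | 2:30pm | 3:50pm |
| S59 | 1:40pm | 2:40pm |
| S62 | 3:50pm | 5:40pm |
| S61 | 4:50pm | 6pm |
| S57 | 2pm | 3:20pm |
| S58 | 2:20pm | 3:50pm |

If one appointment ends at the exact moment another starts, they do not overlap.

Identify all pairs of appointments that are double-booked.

S57 & S58, S57 & S59, S57 & S60, S58 & S59, S58 & S60, S59 & S60, S61 & S62

Sorted by start: S59, S57, S58, S60, S62, S61.
S57 starts before S59 ends → S59 and S57 overlap.
S58 starts before S59 ends → S59 and S58 overlap.
S60 starts before S59 ends → S59 and S60 overlap.
S62 starts after S59 ends, so S59 has no further overlaps.
S58 starts before S57 ends → S57 and S58 overlap.
S60 starts before S57 ends → S57 and S60 overlap.
S62 starts after S57 ends, so S57 has no further overlaps.
S60 starts before S58 ends → S58 and S60 overlap.
S62 starts exactly when S58 ends (back-to-back, no overlap), so S58 has no further overlaps.
S62 starts exactly when S60 ends (back-to-back, no overlap), so S60 has no further overlaps.
S61 starts before S62 ends → S62 and S61 overlap.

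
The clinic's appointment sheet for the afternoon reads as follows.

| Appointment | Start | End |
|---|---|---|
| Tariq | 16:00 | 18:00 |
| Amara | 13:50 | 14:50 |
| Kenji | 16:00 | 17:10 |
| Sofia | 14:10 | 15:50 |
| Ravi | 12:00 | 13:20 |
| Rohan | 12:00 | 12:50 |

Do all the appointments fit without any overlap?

No

Sorted by start: Ravi, Rohan, Amara, Sofia, Kenji, Tariq.
Rohan starts before Ravi ends → Ravi and Rohan overlap.
That's a conflict, so the schedule is not conflict-free.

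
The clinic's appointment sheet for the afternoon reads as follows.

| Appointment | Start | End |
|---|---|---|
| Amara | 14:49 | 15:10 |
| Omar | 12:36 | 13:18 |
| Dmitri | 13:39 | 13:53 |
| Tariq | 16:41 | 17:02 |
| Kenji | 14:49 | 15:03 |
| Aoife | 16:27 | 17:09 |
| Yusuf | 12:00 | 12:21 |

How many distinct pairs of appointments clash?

2

Sorted by start: Yusuf, Omar, Dmitri, Kenji, Amara, Aoife, Tariq.
Omar starts after Yusuf ends; Yusuf is clear from here.
Dmitri starts after Omar ends; Omar is clear from here.
Kenji starts after Dmitri ends; Dmitri is clear from here.
Amara starts before Kenji ends → Kenji and Amara overlap.
Aoife starts after Kenji ends; Kenji is clear from here.
Aoife starts after Amara ends; Amara is clear from here.
Tariq starts before Aoife ends → Aoife and Tariq overlap.
Overlapping pairs: Amara & Kenji, Aoife & Tariq — 2 in total.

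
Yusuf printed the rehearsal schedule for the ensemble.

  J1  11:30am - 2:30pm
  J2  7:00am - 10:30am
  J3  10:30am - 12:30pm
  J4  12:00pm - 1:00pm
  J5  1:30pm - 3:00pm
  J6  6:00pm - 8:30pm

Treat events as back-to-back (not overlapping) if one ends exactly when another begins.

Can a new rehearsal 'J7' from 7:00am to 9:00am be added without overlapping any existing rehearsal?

No — it overlaps J2

J2: starts 7:00am before J7 ends 9:00am, and ends 10:30am after J7 starts 7:00am → overlap.
J3: starts 10:30am at or after J7 ends 9:00am → clear.
J1: starts 11:30am at or after J7 ends 9:00am → clear.
J4: starts 12:00pm at or after J7 ends 9:00am → clear.
J5: starts 1:30pm at or after J7 ends 9:00am → clear.
J6: starts 6:00pm at or after J7 ends 9:00am → clear.
J7 overlaps J2.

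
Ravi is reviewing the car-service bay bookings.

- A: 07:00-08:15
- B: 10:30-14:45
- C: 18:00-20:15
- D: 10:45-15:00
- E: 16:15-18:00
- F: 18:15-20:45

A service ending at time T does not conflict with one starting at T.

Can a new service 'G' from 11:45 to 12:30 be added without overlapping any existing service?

No — it overlaps B, D

A: ends 08:15 at or before G starts 11:45 → clear.
B: starts 10:30 before G ends 12:30, and ends 14:45 after G starts 11:45 → overlap.
D: starts 10:45 before G ends 12:30, and ends 15:00 after G starts 11:45 → overlap.
E: starts 16:15 at or after G ends 12:30 → clear.
C: starts 18:00 at or after G ends 12:30 → clear.
F: starts 18:15 at or after G ends 12:30 → clear.
G overlaps B, D.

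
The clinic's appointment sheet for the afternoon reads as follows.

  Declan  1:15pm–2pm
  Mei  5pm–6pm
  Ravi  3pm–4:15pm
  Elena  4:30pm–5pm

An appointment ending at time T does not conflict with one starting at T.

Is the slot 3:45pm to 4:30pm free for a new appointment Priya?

No — it overlaps Ravi

Declan: ends 2pm at or before Priya starts 3:45pm → clear.
Ravi: starts 3pm before Priya ends 4:30pm, and ends 4:15pm after Priya starts 3:45pm → overlap.
Elena: starts 4:30pm at or after Priya ends 4:30pm → clear.
Mei: starts 5pm at or after Priya ends 4:30pm → clear.
Priya overlaps Ravi.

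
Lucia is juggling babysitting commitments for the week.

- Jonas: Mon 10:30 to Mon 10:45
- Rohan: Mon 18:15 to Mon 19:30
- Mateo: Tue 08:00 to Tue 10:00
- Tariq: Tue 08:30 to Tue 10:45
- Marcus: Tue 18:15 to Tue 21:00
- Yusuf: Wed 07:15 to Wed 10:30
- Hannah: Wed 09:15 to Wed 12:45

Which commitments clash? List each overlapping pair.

Sorted by start: Jonas, Rohan, Mateo, Tariq, Marcus, Yusuf, Hannah.
Rohan starts after Jonas ends — done with Jonas.
Mateo starts after Rohan ends — done with Rohan.
Tariq starts before Mateo ends → Mateo and Tariq overlap.
Marcus starts after Mateo ends — done with Mateo.
Marcus starts after Tariq ends — done with Tariq.
Yusuf starts after Marcus ends — done with Marcus.
Hannah starts before Yusuf ends → Yusuf and Hannah overlap.

Hannah & Yusuf, Mateo & Tariq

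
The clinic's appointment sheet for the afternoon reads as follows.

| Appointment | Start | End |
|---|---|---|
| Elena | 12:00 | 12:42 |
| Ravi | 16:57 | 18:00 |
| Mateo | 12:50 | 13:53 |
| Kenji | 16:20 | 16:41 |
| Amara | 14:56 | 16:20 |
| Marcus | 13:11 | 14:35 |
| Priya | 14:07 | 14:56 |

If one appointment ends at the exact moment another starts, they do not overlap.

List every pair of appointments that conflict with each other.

Two intervals overlap when each starts before the other ends.
Sorted by start: Elena, Mateo, Marcus, Priya, Amara, Kenji, Ravi.
Mateo starts after Elena ends, so Elena has no further overlaps.
Marcus starts before Mateo ends → Mateo and Marcus overlap.
Priya starts after Mateo ends, so Mateo has no further overlaps.
Priya starts before Marcus ends → Marcus and Priya overlap.
Amara starts after Marcus ends, so Marcus has no further overlaps.
Amara starts exactly when Priya ends (back-to-back, no overlap), so Priya has no further overlaps.
Kenji starts exactly when Amara ends (back-to-back, no overlap), so Amara has no further overlaps.
Ravi starts after Kenji ends.

Marcus & Mateo, Marcus & Priya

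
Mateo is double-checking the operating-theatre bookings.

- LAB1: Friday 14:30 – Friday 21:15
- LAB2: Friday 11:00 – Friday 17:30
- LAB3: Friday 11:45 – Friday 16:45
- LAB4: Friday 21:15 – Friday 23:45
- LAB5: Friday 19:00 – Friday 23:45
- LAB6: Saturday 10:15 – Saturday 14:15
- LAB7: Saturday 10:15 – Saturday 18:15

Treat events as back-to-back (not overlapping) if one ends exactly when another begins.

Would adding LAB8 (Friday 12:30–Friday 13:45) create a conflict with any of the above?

Yes — it overlaps LAB2, LAB3

LAB2: starts Friday 11:00 before LAB8 ends Friday 13:45, and ends Friday 17:30 after LAB8 starts Friday 12:30 → overlap.
LAB3: starts Friday 11:45 before LAB8 ends Friday 13:45, and ends Friday 16:45 after LAB8 starts Friday 12:30 → overlap.
LAB1: starts Friday 14:30 at or after LAB8 ends Friday 13:45 → clear.
LAB5: starts Friday 19:00 at or after LAB8 ends Friday 13:45 → clear.
LAB4: starts Friday 21:15 at or after LAB8 ends Friday 13:45 → clear.
LAB6: starts Saturday 10:15 at or after LAB8 ends Friday 13:45 → clear.
LAB7: starts Saturday 10:15 at or after LAB8 ends Friday 13:45 → clear.
LAB8 overlaps LAB2, LAB3.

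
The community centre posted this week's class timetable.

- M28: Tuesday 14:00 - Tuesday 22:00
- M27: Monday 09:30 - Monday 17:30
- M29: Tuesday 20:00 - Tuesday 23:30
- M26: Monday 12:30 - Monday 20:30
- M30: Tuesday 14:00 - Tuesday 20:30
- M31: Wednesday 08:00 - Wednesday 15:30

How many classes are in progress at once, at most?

3

Sweep the timeline, counting +1 at each start and −1 at each end (ends before starts at a tie):
Monday 09:30 start M27 → 1
Monday 12:30 start M26 → 2
Monday 17:30 end M27 → 1
Monday 20:30 end M26 → 0
Tuesday 14:00 start M28 → 1
Tuesday 14:00 start M30 → 2
Tuesday 20:00 start M29 → 3
Tuesday 20:30 end M30 → 2
Tuesday 22:00 end M28 → 1
Tuesday 23:30 end M29 → 0
Wednesday 08:00 start M31 → 1
Wednesday 15:30 end M31 → 0
Peak is 3, at Tuesday 20:00 (M28, M29, M30).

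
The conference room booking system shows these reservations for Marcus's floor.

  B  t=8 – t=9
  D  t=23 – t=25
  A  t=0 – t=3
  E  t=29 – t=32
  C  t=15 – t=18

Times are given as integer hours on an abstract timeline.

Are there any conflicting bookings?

No

Sorted by start: A, B, C, D, E.
B starts after A ends; A is clear from here.
C starts after B ends; B is clear from here.
D starts after C ends; C is clear from here.
E starts after D ends.
Every pair is clear; the schedule has no overlaps.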